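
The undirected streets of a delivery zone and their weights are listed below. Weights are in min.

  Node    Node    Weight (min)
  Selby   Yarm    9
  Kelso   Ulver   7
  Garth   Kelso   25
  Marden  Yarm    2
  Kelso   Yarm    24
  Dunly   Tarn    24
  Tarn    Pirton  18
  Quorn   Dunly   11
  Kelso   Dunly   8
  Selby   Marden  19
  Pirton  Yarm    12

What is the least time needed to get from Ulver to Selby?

40 min

Settle nodes by increasing distance from Ulver:
Ulver: 0
Kelso: 7  (via Ulver)
Dunly: 15  (via Kelso)
Quorn: 26  (via Dunly)
Yarm: 31  (via Kelso)
Garth: 32  (via Kelso)
Marden: 33  (via Yarm)
Tarn: 39  (via Dunly)
Selby: 40  (via Yarm)
Shortest route: Ulver → Kelso → Yarm → Selby = 40 min.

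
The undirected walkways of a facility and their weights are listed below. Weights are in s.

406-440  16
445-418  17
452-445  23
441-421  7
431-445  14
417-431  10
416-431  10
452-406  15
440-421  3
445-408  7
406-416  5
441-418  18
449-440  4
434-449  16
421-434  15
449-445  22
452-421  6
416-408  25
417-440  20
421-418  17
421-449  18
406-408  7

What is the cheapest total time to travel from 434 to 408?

Compare a few routes:
434 - 421 - 452 - 406 - 408: 15+6+15+7 = 43
434 - 421 - 440 - 406 - 408: 15+3+16+7 = 41
Cheapest is 434 - 421 - 440 - 406 - 408 at 41 s.

41 s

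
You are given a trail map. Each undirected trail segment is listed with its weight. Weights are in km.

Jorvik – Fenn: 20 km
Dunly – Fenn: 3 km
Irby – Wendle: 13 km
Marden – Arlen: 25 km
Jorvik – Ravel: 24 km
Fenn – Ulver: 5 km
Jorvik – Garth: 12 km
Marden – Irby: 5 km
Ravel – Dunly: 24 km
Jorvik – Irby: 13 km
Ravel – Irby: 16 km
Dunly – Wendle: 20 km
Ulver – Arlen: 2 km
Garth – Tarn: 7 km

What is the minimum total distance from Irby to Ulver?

32 km

Compare a few routes:
Irby → Jorvik → Fenn → Ulver: 13+20+5 = 38
Irby → Wendle → Dunly → Fenn → Ulver: 13+20+3+5 = 41
Irby → Marden → Arlen → Ulver: 5+25+2 = 32
Irby → Ravel → Dunly → Fenn → Ulver: 16+24+3+5 = 48
Cheapest is Irby → Marden → Arlen → Ulver at 32 km.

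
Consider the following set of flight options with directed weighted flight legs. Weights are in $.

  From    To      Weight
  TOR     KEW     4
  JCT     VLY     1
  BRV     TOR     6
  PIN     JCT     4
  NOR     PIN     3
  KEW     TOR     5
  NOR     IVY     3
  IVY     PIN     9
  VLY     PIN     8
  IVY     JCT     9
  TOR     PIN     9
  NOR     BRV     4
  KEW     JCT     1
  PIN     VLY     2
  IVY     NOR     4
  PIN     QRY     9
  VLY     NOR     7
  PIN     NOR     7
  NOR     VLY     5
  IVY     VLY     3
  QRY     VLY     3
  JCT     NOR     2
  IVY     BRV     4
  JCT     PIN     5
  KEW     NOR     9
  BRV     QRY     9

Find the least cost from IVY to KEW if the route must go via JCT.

Shortest IVY→JCT: IVY → JCT = 9
Shortest JCT→KEW: JCT → NOR → BRV → TOR → KEW = 16
Total via JCT: 9 + 16 = $25.

$25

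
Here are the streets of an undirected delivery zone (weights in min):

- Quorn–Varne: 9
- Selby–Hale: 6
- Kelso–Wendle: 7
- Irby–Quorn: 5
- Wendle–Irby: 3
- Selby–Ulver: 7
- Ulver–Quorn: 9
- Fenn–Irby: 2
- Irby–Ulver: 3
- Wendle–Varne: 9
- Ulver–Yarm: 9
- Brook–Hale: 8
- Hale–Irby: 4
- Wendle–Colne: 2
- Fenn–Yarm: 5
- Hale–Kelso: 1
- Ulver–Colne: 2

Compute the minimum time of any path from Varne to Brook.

Settle nodes by increasing distance from Varne:
Varne: 0
Wendle: 9  (via Varne)
Quorn: 9  (via Varne)
Colne: 11  (via Wendle)
Irby: 12  (via Wendle)
Ulver: 13  (via Colne)
Fenn: 14  (via Irby)
Kelso: 16  (via Wendle)
Hale: 16  (via Irby)
Yarm: 19  (via Fenn)
Selby: 20  (via Ulver)
Brook: 24  (via Hale)
Shortest route: Varne–Wendle–Irby–Hale–Brook = 24 min.

24 min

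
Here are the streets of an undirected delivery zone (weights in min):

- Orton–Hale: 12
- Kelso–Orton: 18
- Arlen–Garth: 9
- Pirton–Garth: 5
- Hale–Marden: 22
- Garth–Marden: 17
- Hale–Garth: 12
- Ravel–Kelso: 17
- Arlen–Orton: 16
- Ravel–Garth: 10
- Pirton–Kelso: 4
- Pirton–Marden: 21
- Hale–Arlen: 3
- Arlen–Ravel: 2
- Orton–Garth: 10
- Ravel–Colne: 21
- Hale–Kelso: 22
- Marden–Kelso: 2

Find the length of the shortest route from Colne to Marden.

Settle nodes by increasing distance from Colne:
Colne: 0
Ravel: 21  (via Colne)
Arlen: 23  (via Ravel)
Hale: 26  (via Arlen)
Garth: 31  (via Ravel)
Pirton: 36  (via Garth)
Orton: 38  (via Hale)
Kelso: 38  (via Ravel)
Marden: 40  (via Kelso)
Shortest route: Colne → Ravel → Kelso → Marden = 40 min.

40 min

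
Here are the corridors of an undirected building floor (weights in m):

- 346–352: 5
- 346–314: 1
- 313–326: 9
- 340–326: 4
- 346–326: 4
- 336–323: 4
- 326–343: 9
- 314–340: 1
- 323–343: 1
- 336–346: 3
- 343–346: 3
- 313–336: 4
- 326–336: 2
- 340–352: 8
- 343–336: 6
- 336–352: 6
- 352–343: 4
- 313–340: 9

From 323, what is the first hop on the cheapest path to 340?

Enumerating some paths:
323 → 336 → 346 → 314 → 340: 4+3+1+1 = 9
323 → 343 → 346 → 314 → 340: 1+3+1+1 = 6
The minimum is 6 m via 323 → 343 → 346 → 314 → 340.
So from 323 the first move is to 343.

343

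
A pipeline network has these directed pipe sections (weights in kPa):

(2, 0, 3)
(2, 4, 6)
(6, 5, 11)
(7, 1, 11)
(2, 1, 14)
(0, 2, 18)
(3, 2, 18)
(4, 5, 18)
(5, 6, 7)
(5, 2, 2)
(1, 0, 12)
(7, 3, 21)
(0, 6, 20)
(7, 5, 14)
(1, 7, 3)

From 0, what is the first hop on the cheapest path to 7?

2

Compare a few routes:
0–2–1–7: 18+14+3 = 35
0–6–5–2–1–7: 20+11+2+14+3 = 50
The minimum is 35 kPa via 0–2–1–7.
So from 0 the first move is to 2.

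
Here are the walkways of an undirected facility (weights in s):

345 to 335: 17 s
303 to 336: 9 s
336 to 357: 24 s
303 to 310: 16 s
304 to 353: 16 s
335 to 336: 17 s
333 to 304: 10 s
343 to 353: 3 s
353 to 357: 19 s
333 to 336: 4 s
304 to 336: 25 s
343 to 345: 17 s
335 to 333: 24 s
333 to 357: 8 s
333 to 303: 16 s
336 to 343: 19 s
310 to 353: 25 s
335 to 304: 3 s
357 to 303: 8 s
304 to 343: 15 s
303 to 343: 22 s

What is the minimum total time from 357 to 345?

Shortest distances from 357:
357: 0
303: 8  (via 357)
333: 8  (via 357)
336: 12  (via 333)
304: 18  (via 333)
353: 19  (via 357)
335: 21  (via 304)
343: 22  (via 353)
310: 24  (via 303)
345: 38  (via 335)
Shortest route: 357–333–304–335–345 = 38 s.

38 s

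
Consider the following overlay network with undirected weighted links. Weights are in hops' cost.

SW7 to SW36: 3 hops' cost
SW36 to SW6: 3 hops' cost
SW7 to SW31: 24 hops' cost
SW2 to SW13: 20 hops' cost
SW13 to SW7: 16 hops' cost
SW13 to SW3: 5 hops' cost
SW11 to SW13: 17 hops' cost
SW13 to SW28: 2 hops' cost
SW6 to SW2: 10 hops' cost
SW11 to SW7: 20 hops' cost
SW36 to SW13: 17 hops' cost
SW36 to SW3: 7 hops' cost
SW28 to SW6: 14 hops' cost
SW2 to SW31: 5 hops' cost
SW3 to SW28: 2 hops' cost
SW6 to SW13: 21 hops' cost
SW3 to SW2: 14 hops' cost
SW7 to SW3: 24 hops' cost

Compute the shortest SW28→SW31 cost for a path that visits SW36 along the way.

Shortest SW28→SW36: SW28–SW3–SW36 = 9
Best SW36 to SW31: SW36–SW6–SW2–SW31 costing 18
Total via SW36: 9 + 18 = 27 hops' cost.

27 hops' cost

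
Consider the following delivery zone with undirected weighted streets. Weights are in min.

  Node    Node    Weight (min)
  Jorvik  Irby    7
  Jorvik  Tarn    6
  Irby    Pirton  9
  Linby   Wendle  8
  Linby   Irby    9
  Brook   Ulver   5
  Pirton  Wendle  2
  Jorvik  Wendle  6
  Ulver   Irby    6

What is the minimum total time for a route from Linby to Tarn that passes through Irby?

22 min

Best Linby to Irby: Linby → Irby costing 9
Best Irby to Tarn: Irby → Jorvik → Tarn costing 13
Total via Irby: 9 + 13 = 22 min.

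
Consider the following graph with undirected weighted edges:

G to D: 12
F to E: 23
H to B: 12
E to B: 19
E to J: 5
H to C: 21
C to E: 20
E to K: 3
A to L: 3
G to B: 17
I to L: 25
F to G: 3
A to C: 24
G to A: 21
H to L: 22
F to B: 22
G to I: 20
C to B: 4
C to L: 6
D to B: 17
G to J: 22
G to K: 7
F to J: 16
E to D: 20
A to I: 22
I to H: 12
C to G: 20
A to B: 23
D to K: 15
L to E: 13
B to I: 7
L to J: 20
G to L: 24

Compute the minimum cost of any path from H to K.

34

Settle nodes by increasing distance from H:
H: 0
B: 12  (via H)
I: 12  (via H)
C: 16  (via B)
L: 22  (via H)
A: 25  (via L)
D: 29  (via B)
G: 29  (via B)
E: 31  (via B)
F: 32  (via G)
K: 34  (via E)
Shortest route: H → B → E → K = 34.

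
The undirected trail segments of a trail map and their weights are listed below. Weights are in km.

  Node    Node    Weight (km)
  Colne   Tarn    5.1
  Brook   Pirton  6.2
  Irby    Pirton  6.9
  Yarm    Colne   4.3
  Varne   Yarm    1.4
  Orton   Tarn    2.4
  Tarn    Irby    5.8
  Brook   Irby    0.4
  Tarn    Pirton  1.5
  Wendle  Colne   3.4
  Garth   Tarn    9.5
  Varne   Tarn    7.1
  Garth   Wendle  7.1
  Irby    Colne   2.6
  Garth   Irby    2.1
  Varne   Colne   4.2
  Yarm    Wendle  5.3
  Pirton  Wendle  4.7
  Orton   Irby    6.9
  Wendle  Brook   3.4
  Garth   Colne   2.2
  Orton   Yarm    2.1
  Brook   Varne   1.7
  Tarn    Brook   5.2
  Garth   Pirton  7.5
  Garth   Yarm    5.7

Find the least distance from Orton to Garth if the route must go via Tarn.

Shortest Orton→Tarn: Orton → Tarn = 2.4
Best Tarn to Garth: Tarn → Colne → Garth costing 7.3
Total via Tarn: 2.4 + 7.3 = 9.7 km.

9.7 km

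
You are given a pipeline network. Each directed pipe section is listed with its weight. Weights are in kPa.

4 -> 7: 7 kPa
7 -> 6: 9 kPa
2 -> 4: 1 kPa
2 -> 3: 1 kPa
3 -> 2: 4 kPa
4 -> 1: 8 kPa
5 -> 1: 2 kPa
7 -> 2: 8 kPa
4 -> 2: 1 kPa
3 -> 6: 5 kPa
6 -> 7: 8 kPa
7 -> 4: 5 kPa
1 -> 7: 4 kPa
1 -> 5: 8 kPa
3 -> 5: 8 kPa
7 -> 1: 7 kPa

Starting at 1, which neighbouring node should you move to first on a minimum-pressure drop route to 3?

7

Enumerating some paths:
1 → 7 → 4 → 2 → 3: 4+5+1+1 = 11
1 → 7 → 2 → 3: 4+8+1 = 13
Cheapest is 1 → 7 → 4 → 2 → 3 at 11 kPa.
So from 1 the first move is to 7.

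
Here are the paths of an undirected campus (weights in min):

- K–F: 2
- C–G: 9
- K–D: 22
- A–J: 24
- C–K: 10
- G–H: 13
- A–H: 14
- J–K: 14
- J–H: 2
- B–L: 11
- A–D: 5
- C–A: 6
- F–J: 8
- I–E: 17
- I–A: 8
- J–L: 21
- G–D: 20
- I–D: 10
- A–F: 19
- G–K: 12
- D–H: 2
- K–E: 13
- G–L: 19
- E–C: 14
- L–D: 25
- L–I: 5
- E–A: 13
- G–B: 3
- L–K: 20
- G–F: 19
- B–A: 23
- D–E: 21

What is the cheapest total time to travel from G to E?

Candidate routes:
G - C - K - E: 9+10+13 = 32
G - K - E: 12+13 = 25
G - C - A - E: 9+6+13 = 28
G - C - E: 9+14 = 23
Cheapest is G - C - E at 23 min.

23 min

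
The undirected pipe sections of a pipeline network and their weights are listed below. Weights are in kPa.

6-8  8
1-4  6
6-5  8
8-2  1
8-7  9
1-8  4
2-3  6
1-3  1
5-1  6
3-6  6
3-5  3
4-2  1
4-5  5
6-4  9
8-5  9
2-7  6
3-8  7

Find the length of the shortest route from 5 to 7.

Running Dijkstra from 5:
5: 0
3: 3  (via 5)
1: 4  (via 3)
4: 5  (via 5)
2: 6  (via 4)
8: 7  (via 2)
6: 8  (via 5)
7: 12  (via 2)
Shortest route: 5–4–2–7 = 12 kPa.

12 kPa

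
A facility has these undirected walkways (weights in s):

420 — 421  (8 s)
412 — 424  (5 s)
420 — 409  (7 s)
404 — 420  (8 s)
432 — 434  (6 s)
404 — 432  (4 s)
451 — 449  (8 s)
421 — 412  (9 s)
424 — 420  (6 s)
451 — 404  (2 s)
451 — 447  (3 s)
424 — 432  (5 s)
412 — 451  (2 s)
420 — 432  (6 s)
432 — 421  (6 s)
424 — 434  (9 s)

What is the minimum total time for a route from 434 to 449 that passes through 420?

30 s

Best 434 to 420: 434–432–420 costing 12
Shortest 420→449: 420–404–451–449 = 18
Total via 420: 12 + 18 = 30 s.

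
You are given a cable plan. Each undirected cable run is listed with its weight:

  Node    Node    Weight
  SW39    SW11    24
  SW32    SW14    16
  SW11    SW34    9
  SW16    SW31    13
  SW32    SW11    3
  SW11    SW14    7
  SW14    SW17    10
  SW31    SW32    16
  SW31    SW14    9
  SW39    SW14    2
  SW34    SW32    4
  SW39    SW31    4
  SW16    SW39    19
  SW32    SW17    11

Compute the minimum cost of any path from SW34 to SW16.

33

Compare a few routes:
SW34 → SW11 → SW14 → SW39 → SW31 → SW16: 9+7+2+4+13 = 35
SW34 → SW32 → SW31 → SW16: 4+16+13 = 33
Cheapest is SW34 → SW32 → SW31 → SW16 at 33.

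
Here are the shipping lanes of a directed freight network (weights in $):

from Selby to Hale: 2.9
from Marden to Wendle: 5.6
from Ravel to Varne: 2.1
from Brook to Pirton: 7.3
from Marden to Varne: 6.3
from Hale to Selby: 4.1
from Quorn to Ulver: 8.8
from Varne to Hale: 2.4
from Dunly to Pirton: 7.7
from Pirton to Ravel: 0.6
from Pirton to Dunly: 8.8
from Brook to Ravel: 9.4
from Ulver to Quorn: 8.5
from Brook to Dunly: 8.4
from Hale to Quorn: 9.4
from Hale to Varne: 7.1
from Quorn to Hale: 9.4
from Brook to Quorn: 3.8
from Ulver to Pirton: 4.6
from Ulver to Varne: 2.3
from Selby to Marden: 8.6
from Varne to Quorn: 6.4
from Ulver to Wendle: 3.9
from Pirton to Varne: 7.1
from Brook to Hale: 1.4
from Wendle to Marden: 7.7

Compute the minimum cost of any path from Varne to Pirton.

$19.8

Compare a few routes:
Varne–Hale–Quorn–Ulver–Pirton: 2.4+9.4+8.8+4.6 = 25.2
Varne–Quorn–Ulver–Pirton: 6.4+8.8+4.6 = 19.8
The minimum is $19.8 via Varne–Quorn–Ulver–Pirton.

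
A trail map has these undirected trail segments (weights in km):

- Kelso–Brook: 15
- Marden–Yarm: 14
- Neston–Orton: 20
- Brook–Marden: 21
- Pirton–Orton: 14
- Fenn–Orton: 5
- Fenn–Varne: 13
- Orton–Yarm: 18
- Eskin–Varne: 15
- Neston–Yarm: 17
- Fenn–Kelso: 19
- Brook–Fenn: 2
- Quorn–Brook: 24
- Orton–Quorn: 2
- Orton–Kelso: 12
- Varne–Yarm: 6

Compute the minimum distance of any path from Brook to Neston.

27 km

Candidate routes:
Brook - Fenn - Varne - Yarm - Neston: 2+13+6+17 = 38
Brook - Fenn - Orton - Yarm - Neston: 2+5+18+17 = 42
Brook - Fenn - Orton - Neston: 2+5+20 = 27
The minimum is 27 km via Brook - Fenn - Orton - Neston.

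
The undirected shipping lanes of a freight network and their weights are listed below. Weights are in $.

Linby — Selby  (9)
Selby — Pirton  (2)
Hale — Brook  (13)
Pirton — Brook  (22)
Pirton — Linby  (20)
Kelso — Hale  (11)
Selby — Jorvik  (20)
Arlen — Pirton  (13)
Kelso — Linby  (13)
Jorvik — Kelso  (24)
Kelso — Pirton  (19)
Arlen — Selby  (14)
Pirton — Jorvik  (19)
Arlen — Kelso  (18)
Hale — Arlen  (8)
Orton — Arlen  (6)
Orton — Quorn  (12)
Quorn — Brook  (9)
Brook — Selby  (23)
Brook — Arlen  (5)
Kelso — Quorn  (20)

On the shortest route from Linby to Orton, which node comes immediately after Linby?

Candidate routes:
Linby - Selby - Arlen - Orton: 9+14+6 = 29
Linby - Selby - Pirton - Arlen - Orton: 9+2+13+6 = 30
Linby - Kelso - Arlen - Orton: 13+18+6 = 37
Linby - Kelso - Hale - Arlen - Orton: 13+11+8+6 = 38
The minimum is $29 via Linby - Selby - Arlen - Orton.
So from Linby the first move is to Selby.

Selby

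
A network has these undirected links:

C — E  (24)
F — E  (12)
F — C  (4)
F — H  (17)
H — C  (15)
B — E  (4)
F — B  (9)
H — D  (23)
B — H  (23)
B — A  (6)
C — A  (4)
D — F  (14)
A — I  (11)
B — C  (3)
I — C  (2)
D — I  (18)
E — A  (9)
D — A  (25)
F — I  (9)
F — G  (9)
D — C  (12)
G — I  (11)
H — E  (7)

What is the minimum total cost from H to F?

Settle nodes by increasing distance from H:
H: 0
E: 7  (via H)
B: 11  (via E)
C: 14  (via B)
A: 16  (via E)
I: 16  (via C)
F: 17  (via H)
Shortest route: H–F = 17.

17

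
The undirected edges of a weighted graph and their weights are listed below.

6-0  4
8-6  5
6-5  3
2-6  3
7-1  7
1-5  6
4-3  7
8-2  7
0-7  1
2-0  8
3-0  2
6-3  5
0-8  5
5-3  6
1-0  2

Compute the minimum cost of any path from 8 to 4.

14

Running Dijkstra from 8:
8: 0
0: 5  (via 8)
6: 5  (via 8)
7: 6  (via 0)
1: 7  (via 0)
2: 7  (via 8)
3: 7  (via 0)
5: 8  (via 6)
4: 14  (via 3)
Shortest route: 8 → 0 → 3 → 4 = 14.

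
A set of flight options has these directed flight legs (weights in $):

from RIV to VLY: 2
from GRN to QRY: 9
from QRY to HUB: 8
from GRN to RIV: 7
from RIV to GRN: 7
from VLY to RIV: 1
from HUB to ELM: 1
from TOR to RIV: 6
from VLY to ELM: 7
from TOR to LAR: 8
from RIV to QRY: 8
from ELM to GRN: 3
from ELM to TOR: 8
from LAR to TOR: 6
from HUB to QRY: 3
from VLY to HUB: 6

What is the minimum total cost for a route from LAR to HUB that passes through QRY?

Best LAR to QRY: LAR–TOR–RIV–QRY costing 20
Shortest QRY→HUB: QRY–HUB = 8
Total via QRY: 20 + 8 = $28.

$28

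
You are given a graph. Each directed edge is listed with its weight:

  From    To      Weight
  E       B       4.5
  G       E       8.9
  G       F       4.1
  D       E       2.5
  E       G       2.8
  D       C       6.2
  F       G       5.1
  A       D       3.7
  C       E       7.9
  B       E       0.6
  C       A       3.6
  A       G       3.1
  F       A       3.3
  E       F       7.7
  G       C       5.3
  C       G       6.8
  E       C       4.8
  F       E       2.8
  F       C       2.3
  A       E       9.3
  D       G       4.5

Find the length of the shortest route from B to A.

Compare a few routes:
B - E - F - A: 0.6+7.7+3.3 = 11.6
B - E - C - A: 0.6+4.8+3.6 = 9
B - E - G - F - A: 0.6+2.8+4.1+3.3 = 10.8
Cheapest is B - E - C - A at 9.

9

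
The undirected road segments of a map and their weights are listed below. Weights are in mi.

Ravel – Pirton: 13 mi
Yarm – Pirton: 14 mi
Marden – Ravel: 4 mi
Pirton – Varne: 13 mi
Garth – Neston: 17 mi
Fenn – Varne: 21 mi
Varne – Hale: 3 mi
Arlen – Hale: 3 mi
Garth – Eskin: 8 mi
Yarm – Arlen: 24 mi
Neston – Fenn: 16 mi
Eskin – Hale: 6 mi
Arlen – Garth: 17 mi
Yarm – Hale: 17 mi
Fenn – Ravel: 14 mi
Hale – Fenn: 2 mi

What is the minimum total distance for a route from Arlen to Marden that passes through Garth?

Best Arlen to Garth: Arlen–Garth costing 17
Best Garth to Marden: Garth–Eskin–Hale–Fenn–Ravel–Marden costing 34
Total via Garth: 17 + 34 = 51 mi.

51 mi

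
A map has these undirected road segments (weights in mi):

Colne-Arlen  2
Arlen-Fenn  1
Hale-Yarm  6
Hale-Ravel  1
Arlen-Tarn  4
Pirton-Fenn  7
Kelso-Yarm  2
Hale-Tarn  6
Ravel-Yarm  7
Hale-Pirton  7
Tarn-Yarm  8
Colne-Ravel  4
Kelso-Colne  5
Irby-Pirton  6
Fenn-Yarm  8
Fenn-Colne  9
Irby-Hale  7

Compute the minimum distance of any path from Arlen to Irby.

14 mi

Shortest distances from Arlen:
Arlen: 0
Fenn: 1  (via Arlen)
Colne: 2  (via Arlen)
Tarn: 4  (via Arlen)
Ravel: 6  (via Colne)
Kelso: 7  (via Colne)
Hale: 7  (via Ravel)
Pirton: 8  (via Fenn)
Yarm: 9  (via Fenn)
Irby: 14  (via Hale)
Shortest route: Arlen–Colne–Ravel–Hale–Irby = 14 mi.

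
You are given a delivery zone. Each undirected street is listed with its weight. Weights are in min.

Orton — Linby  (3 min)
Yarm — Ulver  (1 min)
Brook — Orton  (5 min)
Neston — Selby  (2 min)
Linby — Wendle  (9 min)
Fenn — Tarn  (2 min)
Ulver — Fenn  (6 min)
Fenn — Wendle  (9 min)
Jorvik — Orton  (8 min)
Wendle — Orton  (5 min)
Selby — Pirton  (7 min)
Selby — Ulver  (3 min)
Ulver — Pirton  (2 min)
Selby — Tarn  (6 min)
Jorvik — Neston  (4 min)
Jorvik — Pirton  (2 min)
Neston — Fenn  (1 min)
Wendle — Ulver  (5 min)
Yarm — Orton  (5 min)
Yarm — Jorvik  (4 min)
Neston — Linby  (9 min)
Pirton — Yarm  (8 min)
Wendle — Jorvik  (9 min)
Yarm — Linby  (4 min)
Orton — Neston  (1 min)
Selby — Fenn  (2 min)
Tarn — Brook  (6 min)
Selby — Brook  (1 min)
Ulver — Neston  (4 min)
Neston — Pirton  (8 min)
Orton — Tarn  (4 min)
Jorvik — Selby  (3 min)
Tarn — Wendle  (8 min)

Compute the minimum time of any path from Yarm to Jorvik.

Shortest distances from Yarm:
Yarm: 0
Ulver: 1  (via Yarm)
Pirton: 3  (via Ulver)
Jorvik: 4  (via Yarm)
Shortest route: Yarm–Jorvik = 4 min.

4 min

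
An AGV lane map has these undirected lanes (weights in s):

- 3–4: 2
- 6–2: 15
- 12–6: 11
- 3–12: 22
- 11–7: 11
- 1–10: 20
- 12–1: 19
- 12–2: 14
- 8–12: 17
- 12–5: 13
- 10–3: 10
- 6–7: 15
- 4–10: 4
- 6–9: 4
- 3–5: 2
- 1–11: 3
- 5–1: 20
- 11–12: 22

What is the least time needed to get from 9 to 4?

Shortest distances from 9:
9: 0
6: 4  (via 9)
12: 15  (via 6)
2: 19  (via 6)
7: 19  (via 6)
5: 28  (via 12)
3: 30  (via 5)
11: 30  (via 7)
4: 32  (via 3)
Shortest route: 9–6–12–5–3–4 = 32 s.

32 s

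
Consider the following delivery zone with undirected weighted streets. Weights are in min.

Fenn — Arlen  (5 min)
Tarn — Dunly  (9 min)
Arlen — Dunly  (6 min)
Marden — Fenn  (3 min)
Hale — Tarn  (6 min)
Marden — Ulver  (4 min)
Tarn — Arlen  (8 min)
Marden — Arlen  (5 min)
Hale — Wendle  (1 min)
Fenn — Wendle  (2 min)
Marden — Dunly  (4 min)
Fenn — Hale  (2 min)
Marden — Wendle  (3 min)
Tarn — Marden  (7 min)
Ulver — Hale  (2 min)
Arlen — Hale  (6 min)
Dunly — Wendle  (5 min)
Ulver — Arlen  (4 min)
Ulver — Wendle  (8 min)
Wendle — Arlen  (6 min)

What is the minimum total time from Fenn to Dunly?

Settle nodes by increasing distance from Fenn:
Fenn: 0
Wendle: 2  (via Fenn)
Hale: 2  (via Fenn)
Marden: 3  (via Fenn)
Ulver: 4  (via Hale)
Arlen: 5  (via Fenn)
Dunly: 7  (via Wendle)
Shortest route: Fenn → Wendle → Dunly = 7 min.

7 min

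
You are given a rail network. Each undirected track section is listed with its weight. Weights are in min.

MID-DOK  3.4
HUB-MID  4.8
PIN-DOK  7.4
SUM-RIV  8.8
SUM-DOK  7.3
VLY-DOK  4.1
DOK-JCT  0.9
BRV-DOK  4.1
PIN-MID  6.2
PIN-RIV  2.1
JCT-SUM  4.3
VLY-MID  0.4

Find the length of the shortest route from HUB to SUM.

Running Dijkstra from HUB:
HUB: 0
MID: 4.8  (via HUB)
VLY: 5.2  (via MID)
DOK: 8.2  (via MID)
JCT: 9.1  (via DOK)
PIN: 11  (via MID)
BRV: 12.3  (via DOK)
RIV: 13.1  (via PIN)
SUM: 13.4  (via JCT)
Shortest route: HUB–MID–DOK–JCT–SUM = 13.4 min.

13.4 min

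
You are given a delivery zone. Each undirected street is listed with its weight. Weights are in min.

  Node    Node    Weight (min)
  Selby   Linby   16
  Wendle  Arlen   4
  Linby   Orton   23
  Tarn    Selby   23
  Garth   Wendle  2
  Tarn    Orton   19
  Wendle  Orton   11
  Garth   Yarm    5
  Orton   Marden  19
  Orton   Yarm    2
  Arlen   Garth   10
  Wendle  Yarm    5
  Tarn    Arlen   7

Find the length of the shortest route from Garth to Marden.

26 min

Shortest distances from Garth:
Garth: 0
Wendle: 2  (via Garth)
Yarm: 5  (via Garth)
Arlen: 6  (via Wendle)
Orton: 7  (via Yarm)
Tarn: 13  (via Arlen)
Marden: 26  (via Orton)
Shortest route: Garth–Yarm–Orton–Marden = 26 min.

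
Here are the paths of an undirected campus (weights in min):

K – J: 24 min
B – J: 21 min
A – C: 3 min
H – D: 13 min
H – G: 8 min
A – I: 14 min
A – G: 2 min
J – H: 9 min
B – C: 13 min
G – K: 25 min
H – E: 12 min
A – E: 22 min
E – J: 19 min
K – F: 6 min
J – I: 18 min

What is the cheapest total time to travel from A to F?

Enumerating some paths:
A - G - K - F: 2+25+6 = 33
A - G - H - J - K - F: 2+8+9+24+6 = 49
Cheapest is A - G - K - F at 33 min.

33 min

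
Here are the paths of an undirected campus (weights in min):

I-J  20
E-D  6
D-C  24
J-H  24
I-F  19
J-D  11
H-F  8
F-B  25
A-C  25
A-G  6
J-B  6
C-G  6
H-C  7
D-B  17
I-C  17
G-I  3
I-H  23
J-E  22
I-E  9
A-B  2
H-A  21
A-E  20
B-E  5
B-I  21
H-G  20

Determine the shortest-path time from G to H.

13 min

Candidate routes:
G–I–H: 3+23 = 26
G–H: 20 = 20
G–C–H: 6+7 = 13
Cheapest is G–C–H at 13 min.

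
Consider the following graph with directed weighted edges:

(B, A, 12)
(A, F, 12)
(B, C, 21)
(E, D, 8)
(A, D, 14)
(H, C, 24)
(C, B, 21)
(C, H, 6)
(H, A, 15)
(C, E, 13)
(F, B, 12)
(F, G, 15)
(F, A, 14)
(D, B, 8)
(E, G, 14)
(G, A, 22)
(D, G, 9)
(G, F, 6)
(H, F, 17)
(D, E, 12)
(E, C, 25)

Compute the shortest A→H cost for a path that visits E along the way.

Best A to E: A–D–E costing 26
Best E to H: E–C–H costing 31
Total via E: 26 + 31 = 57.

57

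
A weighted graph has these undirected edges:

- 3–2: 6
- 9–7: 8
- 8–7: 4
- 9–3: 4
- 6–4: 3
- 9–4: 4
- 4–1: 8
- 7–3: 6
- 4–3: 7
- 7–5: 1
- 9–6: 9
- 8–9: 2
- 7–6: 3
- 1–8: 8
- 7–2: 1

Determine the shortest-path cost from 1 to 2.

Candidate routes:
1 - 8 - 7 - 2: 8+4+1 = 13
1 - 4 - 6 - 7 - 2: 8+3+3+1 = 15
Cheapest is 1 - 8 - 7 - 2 at 13.

13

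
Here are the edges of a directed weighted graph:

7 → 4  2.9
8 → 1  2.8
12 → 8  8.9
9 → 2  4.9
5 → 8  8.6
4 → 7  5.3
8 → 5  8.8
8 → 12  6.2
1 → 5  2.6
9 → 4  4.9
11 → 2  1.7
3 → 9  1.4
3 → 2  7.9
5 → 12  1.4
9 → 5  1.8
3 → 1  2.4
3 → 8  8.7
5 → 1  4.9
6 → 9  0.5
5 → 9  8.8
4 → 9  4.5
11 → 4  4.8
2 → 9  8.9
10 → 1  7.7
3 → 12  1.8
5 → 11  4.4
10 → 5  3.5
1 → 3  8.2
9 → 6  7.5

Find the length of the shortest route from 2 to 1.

Compare a few routes:
2 - 9 - 5 - 8 - 1: 8.9+1.8+8.6+2.8 = 22.1
2 - 9 - 5 - 1: 8.9+1.8+4.9 = 15.6
The minimum is 15.6 via 2 - 9 - 5 - 1.

15.6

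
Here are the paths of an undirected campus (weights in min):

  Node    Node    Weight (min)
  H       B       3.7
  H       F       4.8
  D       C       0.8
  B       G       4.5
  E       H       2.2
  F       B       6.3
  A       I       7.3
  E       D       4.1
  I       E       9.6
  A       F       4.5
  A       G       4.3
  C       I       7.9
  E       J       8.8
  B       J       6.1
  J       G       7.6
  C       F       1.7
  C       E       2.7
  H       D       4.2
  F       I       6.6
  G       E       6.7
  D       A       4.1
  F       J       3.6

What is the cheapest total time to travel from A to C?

Compare a few routes:
A → D → C: 4.1+0.8 = 4.9
A → F → C: 4.5+1.7 = 6.2
A → D → E → C: 4.1+4.1+2.7 = 10.9
The minimum is 4.9 min via A → D → C.

4.9 min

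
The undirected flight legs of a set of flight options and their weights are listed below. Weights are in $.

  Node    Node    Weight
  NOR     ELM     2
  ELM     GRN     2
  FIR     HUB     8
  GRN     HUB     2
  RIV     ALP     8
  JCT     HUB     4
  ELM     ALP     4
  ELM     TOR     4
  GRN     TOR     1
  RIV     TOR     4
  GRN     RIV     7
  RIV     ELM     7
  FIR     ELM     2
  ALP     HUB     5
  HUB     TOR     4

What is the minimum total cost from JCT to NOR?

$10

Enumerating some paths:
JCT - HUB - TOR - GRN - ELM - NOR: 4+4+1+2+2 = 13
JCT - HUB - GRN - TOR - ELM - NOR: 4+2+1+4+2 = 13
JCT - HUB - GRN - ELM - NOR: 4+2+2+2 = 10
Cheapest is JCT - HUB - GRN - ELM - NOR at $10.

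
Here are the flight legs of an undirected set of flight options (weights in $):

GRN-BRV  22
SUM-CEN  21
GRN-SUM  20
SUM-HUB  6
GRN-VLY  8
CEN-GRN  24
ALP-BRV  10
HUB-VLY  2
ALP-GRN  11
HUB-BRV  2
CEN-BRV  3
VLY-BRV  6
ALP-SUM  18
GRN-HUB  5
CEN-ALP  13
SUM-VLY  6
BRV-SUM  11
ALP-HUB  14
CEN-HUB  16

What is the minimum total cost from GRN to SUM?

$11

Shortest distances from GRN:
GRN: 0
HUB: 5  (via GRN)
VLY: 7  (via HUB)
BRV: 7  (via HUB)
CEN: 10  (via BRV)
ALP: 11  (via GRN)
SUM: 11  (via HUB)
Shortest route: GRN → HUB → SUM = $11.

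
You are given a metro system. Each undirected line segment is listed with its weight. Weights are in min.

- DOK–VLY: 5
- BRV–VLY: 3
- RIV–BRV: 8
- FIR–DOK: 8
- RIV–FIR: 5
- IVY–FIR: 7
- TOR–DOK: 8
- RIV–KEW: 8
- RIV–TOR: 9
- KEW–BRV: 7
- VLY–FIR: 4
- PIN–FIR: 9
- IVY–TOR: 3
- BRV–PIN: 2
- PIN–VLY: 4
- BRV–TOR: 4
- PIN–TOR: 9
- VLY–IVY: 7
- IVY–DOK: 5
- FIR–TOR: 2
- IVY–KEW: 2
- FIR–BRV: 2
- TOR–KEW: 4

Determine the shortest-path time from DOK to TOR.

Compare a few routes:
DOK → VLY → FIR → TOR: 5+4+2 = 11
DOK → IVY → KEW → TOR: 5+2+4 = 11
DOK → TOR: 8 = 8
DOK → FIR → TOR: 8+2 = 10
The minimum is 8 min via DOK → TOR.

8 min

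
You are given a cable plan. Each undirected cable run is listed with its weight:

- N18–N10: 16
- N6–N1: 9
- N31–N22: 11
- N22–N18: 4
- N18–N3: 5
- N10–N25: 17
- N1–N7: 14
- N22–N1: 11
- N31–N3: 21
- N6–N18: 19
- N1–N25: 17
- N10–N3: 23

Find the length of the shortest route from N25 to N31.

39

Running Dijkstra from N25:
N25: 0
N10: 17  (via N25)
N1: 17  (via N25)
N6: 26  (via N1)
N22: 28  (via N1)
N7: 31  (via N1)
N18: 32  (via N22)
N3: 37  (via N18)
N31: 39  (via N22)
Shortest route: N25–N1–N22–N31 = 39.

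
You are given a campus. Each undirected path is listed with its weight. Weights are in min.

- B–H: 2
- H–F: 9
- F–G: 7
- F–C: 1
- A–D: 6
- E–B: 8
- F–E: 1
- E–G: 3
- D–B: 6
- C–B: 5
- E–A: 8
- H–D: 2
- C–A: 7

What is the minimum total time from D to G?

Shortest distances from D:
D: 0
H: 2  (via D)
B: 4  (via H)
A: 6  (via D)
C: 9  (via B)
F: 10  (via C)
E: 11  (via F)
G: 14  (via E)
Shortest route: D → H → B → C → F → E → G = 14 min.

14 min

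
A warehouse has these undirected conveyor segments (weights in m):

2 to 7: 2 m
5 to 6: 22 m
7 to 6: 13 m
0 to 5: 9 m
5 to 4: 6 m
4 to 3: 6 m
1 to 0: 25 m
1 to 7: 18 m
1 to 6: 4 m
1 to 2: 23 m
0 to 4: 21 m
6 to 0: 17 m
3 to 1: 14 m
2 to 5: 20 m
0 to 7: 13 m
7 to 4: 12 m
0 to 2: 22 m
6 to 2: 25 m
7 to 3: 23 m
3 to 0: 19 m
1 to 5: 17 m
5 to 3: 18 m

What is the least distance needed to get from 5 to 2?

20 m

Enumerating some paths:
5–0–7–2: 9+13+2 = 24
5–0–2: 9+22 = 31
5–2: 20 = 20
The minimum is 20 m via 5–2.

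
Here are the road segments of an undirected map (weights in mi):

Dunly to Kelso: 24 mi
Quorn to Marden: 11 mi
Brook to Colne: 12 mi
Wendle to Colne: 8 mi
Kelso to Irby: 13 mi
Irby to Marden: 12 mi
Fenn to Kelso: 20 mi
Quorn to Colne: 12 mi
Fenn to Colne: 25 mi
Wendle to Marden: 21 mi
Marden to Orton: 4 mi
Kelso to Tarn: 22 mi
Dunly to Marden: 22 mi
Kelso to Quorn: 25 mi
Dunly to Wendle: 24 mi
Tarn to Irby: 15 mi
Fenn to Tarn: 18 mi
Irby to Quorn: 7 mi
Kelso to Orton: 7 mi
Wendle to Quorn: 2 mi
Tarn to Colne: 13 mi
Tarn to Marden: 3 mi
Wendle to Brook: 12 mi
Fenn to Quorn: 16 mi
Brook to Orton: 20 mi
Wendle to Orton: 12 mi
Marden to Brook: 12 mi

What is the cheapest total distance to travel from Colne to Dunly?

32 mi

Settle nodes by increasing distance from Colne:
Colne: 0
Wendle: 8  (via Colne)
Quorn: 10  (via Wendle)
Brook: 12  (via Colne)
Tarn: 13  (via Colne)
Marden: 16  (via Tarn)
Irby: 17  (via Quorn)
Orton: 20  (via Wendle)
Fenn: 25  (via Colne)
Kelso: 27  (via Orton)
Dunly: 32  (via Wendle)
Shortest route: Colne → Wendle → Dunly = 32 mi.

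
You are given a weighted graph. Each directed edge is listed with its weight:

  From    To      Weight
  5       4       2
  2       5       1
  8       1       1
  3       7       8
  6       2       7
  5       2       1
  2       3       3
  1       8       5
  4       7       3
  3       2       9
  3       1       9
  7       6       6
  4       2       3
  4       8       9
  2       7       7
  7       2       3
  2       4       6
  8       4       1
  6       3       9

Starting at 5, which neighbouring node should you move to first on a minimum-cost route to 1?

4

Compare a few routes:
5–4–2–3–1: 2+3+3+9 = 17
5–2–4–8–1: 1+6+9+1 = 17
5–2–3–1: 1+3+9 = 13
5–4–8–1: 2+9+1 = 12
The minimum is 12 via 5–4–8–1.
So from 5 the first move is to 4.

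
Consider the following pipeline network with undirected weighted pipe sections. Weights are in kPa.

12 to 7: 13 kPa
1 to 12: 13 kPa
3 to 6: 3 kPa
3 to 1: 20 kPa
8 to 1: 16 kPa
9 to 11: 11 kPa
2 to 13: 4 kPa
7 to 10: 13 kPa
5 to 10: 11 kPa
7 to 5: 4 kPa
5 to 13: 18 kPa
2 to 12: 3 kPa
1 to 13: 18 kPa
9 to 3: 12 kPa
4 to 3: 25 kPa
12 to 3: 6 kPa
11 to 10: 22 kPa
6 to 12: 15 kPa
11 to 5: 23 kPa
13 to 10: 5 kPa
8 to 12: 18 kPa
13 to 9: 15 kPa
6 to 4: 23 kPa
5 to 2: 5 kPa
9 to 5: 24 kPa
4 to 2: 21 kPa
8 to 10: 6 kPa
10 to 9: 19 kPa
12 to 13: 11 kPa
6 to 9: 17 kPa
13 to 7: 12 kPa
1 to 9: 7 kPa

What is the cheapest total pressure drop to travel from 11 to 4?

48 kPa

Running Dijkstra from 11:
11: 0
9: 11  (via 11)
1: 18  (via 9)
10: 22  (via 11)
3: 23  (via 9)
5: 23  (via 11)
6: 26  (via 3)
13: 26  (via 9)
7: 27  (via 5)
2: 28  (via 5)
8: 28  (via 10)
12: 29  (via 3)
4: 48  (via 3)
Shortest route: 11–9–3–4 = 48 kPa.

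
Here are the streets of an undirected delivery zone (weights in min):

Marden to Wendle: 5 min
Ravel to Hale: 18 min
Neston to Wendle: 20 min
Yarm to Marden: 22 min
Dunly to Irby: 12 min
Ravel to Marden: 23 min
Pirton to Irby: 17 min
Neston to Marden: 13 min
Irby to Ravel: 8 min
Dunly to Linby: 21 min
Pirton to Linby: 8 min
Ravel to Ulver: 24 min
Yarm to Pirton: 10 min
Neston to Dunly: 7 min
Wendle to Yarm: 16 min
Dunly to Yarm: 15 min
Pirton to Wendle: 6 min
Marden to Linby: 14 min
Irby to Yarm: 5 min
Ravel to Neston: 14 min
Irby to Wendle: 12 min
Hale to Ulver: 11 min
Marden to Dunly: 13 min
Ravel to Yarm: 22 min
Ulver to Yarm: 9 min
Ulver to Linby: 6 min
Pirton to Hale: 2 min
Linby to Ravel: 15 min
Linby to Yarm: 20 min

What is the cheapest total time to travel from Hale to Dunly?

Shortest distances from Hale:
Hale: 0
Pirton: 2  (via Hale)
Wendle: 8  (via Pirton)
Linby: 10  (via Pirton)
Ulver: 11  (via Hale)
Yarm: 12  (via Pirton)
Marden: 13  (via Wendle)
Irby: 17  (via Yarm)
Ravel: 18  (via Hale)
Neston: 26  (via Marden)
Dunly: 26  (via Marden)
Shortest route: Hale → Pirton → Wendle → Marden → Dunly = 26 min.

26 min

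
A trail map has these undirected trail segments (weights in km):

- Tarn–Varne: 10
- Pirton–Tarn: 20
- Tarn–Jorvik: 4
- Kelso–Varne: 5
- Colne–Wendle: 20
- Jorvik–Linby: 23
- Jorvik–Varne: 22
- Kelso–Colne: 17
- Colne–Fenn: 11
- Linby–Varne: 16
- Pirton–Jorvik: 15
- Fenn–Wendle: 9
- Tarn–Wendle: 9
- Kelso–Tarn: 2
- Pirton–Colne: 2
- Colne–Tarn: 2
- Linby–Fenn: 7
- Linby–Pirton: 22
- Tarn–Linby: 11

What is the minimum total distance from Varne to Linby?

16 km

Settle nodes by increasing distance from Varne:
Varne: 0
Kelso: 5  (via Varne)
Tarn: 7  (via Kelso)
Colne: 9  (via Tarn)
Pirton: 11  (via Colne)
Jorvik: 11  (via Tarn)
Wendle: 16  (via Tarn)
Linby: 16  (via Varne)
Shortest route: Varne → Linby = 16 km.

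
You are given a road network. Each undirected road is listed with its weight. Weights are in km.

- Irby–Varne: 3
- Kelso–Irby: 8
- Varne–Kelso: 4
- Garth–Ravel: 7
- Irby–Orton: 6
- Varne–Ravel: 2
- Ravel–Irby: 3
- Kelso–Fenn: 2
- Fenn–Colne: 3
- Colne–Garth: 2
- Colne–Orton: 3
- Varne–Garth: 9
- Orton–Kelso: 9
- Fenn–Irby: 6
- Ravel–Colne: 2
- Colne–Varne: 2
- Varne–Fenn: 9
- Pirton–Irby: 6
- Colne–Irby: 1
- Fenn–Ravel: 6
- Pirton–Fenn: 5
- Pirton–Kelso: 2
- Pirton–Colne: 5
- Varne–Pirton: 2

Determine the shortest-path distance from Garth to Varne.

4 km

Settle nodes by increasing distance from Garth:
Garth: 0
Colne: 2  (via Garth)
Irby: 3  (via Colne)
Ravel: 4  (via Colne)
Varne: 4  (via Colne)
Shortest route: Garth–Colne–Varne = 4 km.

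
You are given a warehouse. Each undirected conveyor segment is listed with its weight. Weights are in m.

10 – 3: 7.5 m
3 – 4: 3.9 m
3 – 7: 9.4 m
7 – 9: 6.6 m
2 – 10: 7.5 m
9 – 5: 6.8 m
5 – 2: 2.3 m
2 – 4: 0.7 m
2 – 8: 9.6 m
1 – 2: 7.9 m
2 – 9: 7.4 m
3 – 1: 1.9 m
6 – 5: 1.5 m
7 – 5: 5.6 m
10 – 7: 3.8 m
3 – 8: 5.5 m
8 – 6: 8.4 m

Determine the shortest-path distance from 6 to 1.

10.3 m

Enumerating some paths:
6 → 5 → 2 → 1: 1.5+2.3+7.9 = 11.7
6 → 5 → 2 → 4 → 3 → 1: 1.5+2.3+0.7+3.9+1.9 = 10.3
The minimum is 10.3 m via 6 → 5 → 2 → 4 → 3 → 1.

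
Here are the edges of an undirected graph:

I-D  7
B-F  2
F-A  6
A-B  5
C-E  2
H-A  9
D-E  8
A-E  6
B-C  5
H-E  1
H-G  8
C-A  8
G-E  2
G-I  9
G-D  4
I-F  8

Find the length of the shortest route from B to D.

Settle nodes by increasing distance from B:
B: 0
F: 2  (via B)
A: 5  (via B)
C: 5  (via B)
E: 7  (via C)
H: 8  (via E)
G: 9  (via E)
I: 10  (via F)
D: 13  (via G)
Shortest route: B → C → E → G → D = 13.

13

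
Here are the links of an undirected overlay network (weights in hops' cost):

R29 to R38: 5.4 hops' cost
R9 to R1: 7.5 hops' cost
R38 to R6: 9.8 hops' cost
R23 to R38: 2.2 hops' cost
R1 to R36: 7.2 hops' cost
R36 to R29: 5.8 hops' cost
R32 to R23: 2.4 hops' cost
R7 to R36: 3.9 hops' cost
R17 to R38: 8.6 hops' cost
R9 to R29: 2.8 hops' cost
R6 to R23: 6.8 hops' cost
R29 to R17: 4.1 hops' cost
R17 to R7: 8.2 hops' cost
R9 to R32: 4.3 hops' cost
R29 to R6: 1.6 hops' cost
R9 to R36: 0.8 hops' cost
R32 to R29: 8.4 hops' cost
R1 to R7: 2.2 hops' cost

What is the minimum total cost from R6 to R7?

9.1 hops' cost

Compare a few routes:
R6 - R29 - R9 - R1 - R7: 1.6+2.8+7.5+2.2 = 14.1
R6 - R29 - R36 - R7: 1.6+5.8+3.9 = 11.3
R6 - R29 - R17 - R7: 1.6+4.1+8.2 = 13.9
R6 - R29 - R9 - R36 - R7: 1.6+2.8+0.8+3.9 = 9.1
The minimum is 9.1 hops' cost via R6 - R29 - R9 - R36 - R7.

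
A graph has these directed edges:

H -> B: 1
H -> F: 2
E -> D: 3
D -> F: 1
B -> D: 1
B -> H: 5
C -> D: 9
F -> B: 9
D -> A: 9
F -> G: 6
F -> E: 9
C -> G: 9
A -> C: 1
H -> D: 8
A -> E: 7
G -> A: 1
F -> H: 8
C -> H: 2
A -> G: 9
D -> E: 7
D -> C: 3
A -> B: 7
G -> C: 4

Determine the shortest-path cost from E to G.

Shortest distances from E:
E: 0
D: 3  (via E)
F: 4  (via D)
C: 6  (via D)
H: 8  (via C)
B: 9  (via H)
G: 10  (via F)
Shortest route: E–D–F–G = 10.

10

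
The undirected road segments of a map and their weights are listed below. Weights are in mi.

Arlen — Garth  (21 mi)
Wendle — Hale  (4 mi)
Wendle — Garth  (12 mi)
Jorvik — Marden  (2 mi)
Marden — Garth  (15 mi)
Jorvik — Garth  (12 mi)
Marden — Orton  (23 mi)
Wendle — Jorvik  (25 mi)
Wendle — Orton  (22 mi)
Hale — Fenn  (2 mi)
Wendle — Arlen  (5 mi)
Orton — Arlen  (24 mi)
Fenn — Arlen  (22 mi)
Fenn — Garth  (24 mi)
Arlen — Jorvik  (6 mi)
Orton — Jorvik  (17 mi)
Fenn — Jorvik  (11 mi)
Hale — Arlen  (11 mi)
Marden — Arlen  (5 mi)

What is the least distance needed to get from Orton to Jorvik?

17 mi

Shortest distances from Orton:
Orton: 0
Jorvik: 17  (via Orton)
Shortest route: Orton–Jorvik = 17 mi.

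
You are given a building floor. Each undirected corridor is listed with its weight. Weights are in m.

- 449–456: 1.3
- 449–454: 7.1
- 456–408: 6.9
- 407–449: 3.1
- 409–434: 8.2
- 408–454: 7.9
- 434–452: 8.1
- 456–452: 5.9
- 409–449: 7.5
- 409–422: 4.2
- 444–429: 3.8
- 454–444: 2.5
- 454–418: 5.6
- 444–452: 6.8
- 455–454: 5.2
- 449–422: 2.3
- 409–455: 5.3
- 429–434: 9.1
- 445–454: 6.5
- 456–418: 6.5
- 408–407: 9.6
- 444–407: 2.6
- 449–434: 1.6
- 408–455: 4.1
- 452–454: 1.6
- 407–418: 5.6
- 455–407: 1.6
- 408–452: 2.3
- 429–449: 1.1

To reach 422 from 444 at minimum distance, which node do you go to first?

429

Enumerating some paths:
444 → 429 → 449 → 422: 3.8+1.1+2.3 = 7.2
444 → 407 → 449 → 422: 2.6+3.1+2.3 = 8
Cheapest is 444 → 429 → 449 → 422 at 7.2 m.
So from 444 the first move is to 429.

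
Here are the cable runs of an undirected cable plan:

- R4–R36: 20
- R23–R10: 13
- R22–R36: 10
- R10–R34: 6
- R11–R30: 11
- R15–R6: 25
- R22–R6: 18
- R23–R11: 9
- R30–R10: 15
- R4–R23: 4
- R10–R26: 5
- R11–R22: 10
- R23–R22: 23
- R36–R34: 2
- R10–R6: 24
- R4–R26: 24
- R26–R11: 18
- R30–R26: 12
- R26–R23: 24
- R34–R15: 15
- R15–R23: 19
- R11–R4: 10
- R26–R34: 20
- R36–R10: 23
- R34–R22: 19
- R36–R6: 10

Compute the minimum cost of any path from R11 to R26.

18

Settle nodes by increasing distance from R11:
R11: 0
R23: 9  (via R11)
R4: 10  (via R11)
R22: 10  (via R11)
R30: 11  (via R11)
R26: 18  (via R11)
Shortest route: R11 → R26 = 18.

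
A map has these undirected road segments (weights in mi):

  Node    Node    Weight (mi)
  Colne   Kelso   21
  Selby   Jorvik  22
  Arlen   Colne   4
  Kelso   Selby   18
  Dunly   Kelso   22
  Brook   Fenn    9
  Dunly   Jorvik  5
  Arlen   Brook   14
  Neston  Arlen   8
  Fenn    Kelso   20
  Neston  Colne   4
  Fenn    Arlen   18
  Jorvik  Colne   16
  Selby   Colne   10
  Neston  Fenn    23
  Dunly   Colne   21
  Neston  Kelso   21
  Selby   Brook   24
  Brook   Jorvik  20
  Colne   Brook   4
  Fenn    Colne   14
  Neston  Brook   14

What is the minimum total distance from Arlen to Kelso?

Running Dijkstra from Arlen:
Arlen: 0
Colne: 4  (via Arlen)
Neston: 8  (via Arlen)
Brook: 8  (via Colne)
Selby: 14  (via Colne)
Fenn: 17  (via Brook)
Jorvik: 20  (via Colne)
Dunly: 25  (via Colne)
Kelso: 25  (via Colne)
Shortest route: Arlen → Colne → Kelso = 25 mi.

25 mi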